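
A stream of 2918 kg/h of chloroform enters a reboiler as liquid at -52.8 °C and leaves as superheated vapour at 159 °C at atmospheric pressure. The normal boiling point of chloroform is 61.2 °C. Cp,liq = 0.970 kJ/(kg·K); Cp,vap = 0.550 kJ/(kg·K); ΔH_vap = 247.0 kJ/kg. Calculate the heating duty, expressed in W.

Q = 333000 W

liquid -52.8→61.2 °C: 110.58 kJ/kg
vaporisation at 61.2 °C: 247 kJ/kg
vapour 61.2→159 °C: 53.79 kJ/kg
Δh = 110.58 + 247 + 53.79 = 411.37 kJ/kg
Q = ṁ·Δh = 2918 kg/h × 411.37 kJ/kg = 1.2004e+06 kJ/h
|Q| = 333.44 kW = 333440 W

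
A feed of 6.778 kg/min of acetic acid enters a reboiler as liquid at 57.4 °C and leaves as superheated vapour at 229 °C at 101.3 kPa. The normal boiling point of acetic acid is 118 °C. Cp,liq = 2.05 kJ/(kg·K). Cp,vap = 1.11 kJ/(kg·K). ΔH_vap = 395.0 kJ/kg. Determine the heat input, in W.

Q = 72600 W

liquid 57.4→118 °C: 124.23 kJ/kg
vaporisation at 118 °C: 395 kJ/kg
vapour 118→229 °C: 123.21 kJ/kg
Δh = 124.23 + 395 + 123.21 = 642.44 kJ/kg
Q = ṁ·Δh = 6.778 kg/min × 642.44 kJ/kg = 4354.5 kJ/min
|Q| = 72.574 kW = 72574 W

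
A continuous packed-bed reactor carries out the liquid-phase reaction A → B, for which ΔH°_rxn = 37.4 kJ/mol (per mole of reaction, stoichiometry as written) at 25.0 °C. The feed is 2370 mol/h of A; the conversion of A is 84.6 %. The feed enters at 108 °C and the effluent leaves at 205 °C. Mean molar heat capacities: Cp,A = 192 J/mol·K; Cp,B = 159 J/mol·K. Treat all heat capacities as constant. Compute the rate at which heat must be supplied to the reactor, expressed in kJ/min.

Q_in = 1790 kJ/min

Extent of reaction ξ = 0.846 × 2370 = 2005 mol/h
Reaction term: ξ·ΔH°_rxn = 2005 × 37.4 = 74988 kJ/h
Sensible, feed 108→25 °C: -37768 kJ/h
Outlet flows (mol/h): A 364.98, B 2005
Sensible, products 25→205 °C: 69997 kJ/h
Q = ΔH = 107220 kJ/h = 29.782 kW
Heat supplied = 1786.9 kJ/min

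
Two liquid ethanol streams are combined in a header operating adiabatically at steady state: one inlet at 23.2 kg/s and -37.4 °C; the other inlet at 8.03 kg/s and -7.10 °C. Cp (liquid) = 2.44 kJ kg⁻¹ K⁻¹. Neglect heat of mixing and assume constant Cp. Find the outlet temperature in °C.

T_out = -29.6 °C

Energy balance with Q = 0: Σ ṁᵢCp,ᵢ(T_out − Tᵢ) = 0
T_out = Σ ṁᵢCp,ᵢTᵢ / Σ ṁᵢCp,ᵢ
      = -2256.3 / 76.201 = -29.609 °C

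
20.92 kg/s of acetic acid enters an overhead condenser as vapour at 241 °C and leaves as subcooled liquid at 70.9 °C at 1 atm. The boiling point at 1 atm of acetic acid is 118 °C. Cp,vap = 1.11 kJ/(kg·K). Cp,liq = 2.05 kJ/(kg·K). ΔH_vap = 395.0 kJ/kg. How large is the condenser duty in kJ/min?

Q_c = 788000 kJ/min

vapour 241→118 °C: -136.53 kJ/kg
condensation at 118 °C: -395 kJ/kg
liquid 118→70.9 °C: -96.555 kJ/kg
Δh = -136.53 + -395 + -96.555 = -628.09 kJ/kg
Q = ṁ·Δh = 20.92 kg/s × -628.09 kJ/kg = -13140 kJ/s
|Q| = 13140 kW = 788370 kJ/min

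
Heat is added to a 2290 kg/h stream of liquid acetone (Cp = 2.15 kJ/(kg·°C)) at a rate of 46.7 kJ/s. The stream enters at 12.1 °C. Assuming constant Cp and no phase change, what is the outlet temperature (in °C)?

Q = 46.7 kJ/s = 168120 kJ/h
ΔT = Q/(ṁ·Cp) = 168120/(2290×2.15) = 34.146 K
T_out = 12.1 + 34.146 = 46.246 °C

T_out = 46.2 °C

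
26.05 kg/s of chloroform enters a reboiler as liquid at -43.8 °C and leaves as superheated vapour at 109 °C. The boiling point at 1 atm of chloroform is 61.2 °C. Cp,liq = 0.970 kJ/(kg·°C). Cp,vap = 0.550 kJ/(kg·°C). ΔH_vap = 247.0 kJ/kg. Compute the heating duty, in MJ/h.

liquid -43.8→61.2 °C: 101.85 kJ/kg
vaporisation at 61.2 °C: 247 kJ/kg
vapour 61.2→109 °C: 26.29 kJ/kg
Δh = 101.85 + 247 + 26.29 = 375.14 kJ/kg
Q = ṁ·Δh = 26.05 kg/s × 375.14 kJ/kg = 9772.4 kJ/s
|Q| = 9772.4 kW = 35181 MJ/h

Q = 35200 MJ/h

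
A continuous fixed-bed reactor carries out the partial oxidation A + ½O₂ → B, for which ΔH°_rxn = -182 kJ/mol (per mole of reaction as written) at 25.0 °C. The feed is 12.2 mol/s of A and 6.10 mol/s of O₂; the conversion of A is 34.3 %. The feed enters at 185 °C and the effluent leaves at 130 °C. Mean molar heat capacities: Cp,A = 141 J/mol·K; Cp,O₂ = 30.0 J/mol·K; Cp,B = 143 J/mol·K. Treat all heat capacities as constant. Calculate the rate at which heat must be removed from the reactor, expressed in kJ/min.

Extent of reaction ξ = 0.343 × 12.2 = 4.1846 mol/s
Reaction term: ξ·ΔH°_rxn = 4.1846 × -182 = -761.6 kJ/s
Sensible, feed 185→25 °C: -304.51 kJ/s
Outlet flows (mol/s): A 8.0154, O₂ 4.0077, B 4.1846
Sensible, products 25→130 °C: 194.12 kJ/s
Q = ΔH = -871.99 kJ/s = -871.99 kW
Heat removed = 52319 kJ/min

Q_out = 52300 kJ/min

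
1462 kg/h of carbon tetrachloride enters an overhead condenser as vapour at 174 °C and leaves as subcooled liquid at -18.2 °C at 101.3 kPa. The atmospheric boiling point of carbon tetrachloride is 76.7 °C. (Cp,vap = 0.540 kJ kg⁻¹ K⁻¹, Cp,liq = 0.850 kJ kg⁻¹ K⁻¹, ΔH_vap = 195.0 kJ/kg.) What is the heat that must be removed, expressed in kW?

vapour 174→76.7 °C: -52.542 kJ/kg
condensation at 76.7 °C: -195 kJ/kg
liquid 76.7→-18.2 °C: -80.665 kJ/kg
Δh = -52.542 + -195 + -80.665 = -328.21 kJ/kg
Q = ṁ·Δh = 1462 kg/h × -328.21 kJ/kg = -479840 kJ/h
|Q| = 133.29 kW

Q_c = 133 kW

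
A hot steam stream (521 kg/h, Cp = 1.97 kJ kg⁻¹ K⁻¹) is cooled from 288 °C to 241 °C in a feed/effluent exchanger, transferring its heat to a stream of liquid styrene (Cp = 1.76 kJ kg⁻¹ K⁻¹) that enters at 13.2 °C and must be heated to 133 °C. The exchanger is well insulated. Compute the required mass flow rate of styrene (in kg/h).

Heat released by hot stream: Q = 521 × 1.97 × (288 − 241) = 48239 kJ/h
Energy balance on cold side (adiabatic exchanger): Q = ṁ_c·Cp_c·(T_c,out − T_c,in)
ṁ_c = 48239 / [1.76 × (133 − 13.2)] = 228.79 kg/h

ṁ_c = 229 kg/h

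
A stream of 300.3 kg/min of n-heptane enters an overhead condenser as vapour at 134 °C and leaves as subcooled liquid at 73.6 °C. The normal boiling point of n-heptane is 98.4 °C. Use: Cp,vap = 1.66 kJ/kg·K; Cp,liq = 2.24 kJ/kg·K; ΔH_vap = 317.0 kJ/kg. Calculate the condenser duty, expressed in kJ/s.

Q_c = 2160 kJ/s

vapour 134→98.4 °C: -59.096 kJ/kg
condensation at 98.4 °C: -317 kJ/kg
liquid 98.4→73.6 °C: -55.552 kJ/kg
Δh = -59.096 + -317 + -55.552 = -431.65 kJ/kg
Q = ṁ·Δh = 300.3 kg/min × -431.65 kJ/kg = -129620 kJ/min
|Q| = 2160.4 kW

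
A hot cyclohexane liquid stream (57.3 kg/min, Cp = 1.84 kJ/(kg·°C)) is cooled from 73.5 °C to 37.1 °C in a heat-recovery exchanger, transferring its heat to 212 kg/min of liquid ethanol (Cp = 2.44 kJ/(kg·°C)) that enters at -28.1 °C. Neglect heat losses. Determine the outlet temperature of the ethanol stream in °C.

Heat released by hot stream: Q = 57.3 × 1.84 × (73.5 − 37.1) = 3837.7 kJ/min
Energy balance on cold side (adiabatic exchanger): Q = ṁ_c·Cp_c·(T_c,out − T_c,in)
T_c,out = -28.1 + 3837.7/(212 × 2.44) = -20.681 °C

T_c,out = -20.7 °C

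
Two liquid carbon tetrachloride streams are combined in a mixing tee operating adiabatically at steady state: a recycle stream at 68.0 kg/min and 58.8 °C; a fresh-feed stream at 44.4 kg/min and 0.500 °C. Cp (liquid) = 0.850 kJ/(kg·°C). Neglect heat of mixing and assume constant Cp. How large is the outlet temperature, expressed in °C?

No heat crosses the boundary, so H_out = H_in.
Σ ṁᵢCp,ᵢTᵢ = 68.0×0.850×58.8 + 44.4×0.850×0.500 = 3417.5
Σ ṁᵢCp,ᵢ = 68.0×0.850 + 44.4×0.850 = 95.54
T_out = 3417.5 / 95.54 = 35.77 °C

T_out = 35.8 °C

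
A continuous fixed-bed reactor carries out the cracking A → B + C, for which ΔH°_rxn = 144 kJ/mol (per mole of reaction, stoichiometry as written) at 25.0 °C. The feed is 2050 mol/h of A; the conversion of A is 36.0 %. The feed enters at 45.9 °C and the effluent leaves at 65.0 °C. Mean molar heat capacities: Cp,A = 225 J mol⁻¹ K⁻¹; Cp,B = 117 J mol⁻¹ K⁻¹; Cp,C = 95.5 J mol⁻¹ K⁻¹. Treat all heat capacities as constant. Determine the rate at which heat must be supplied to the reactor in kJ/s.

Q_in = 31.9 kJ/s

Extent of reaction ξ = 0.360 × 2050 = 738 mol/h
Reaction term: ξ·ΔH°_rxn = 738 × 144 = 106270 kJ/h
Sensible, feed 45.9→25 °C: -9640.1 kJ/h
Outlet flows (mol/h): A 1312, B 738, C 738
Sensible, products 25→65.0 °C: 18081 kJ/h
Q = ΔH = 114710 kJ/h = 31.865 kW
Heat supplied = 31.865 kJ/s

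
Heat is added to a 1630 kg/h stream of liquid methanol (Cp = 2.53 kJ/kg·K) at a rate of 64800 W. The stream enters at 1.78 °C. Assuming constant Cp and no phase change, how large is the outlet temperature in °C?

Q = 64800 W = 233280 kJ/h
ΔT = Q/(ṁ·Cp) = 233280/(1630×2.53) = 56.568 K
T_out = 1.78 + 56.568 = 58.348 °C

T_out = 58.3 °C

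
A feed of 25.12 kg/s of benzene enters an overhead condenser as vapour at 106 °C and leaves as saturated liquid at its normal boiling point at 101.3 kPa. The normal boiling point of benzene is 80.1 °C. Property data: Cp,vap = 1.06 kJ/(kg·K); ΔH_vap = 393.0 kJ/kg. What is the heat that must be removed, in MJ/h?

Q_c = 38000 MJ/h

vapour 106→80.1 °C: -27.454 kJ/kg
condensation at 80.1 °C: -393 kJ/kg
Δh = -27.454 + -393 = -420.45 kJ/kg
Q = ṁ·Δh = 25.12 kg/s × -420.45 kJ/kg = -10562 kJ/s
|Q| = 10562 kW = 38022 MJ/h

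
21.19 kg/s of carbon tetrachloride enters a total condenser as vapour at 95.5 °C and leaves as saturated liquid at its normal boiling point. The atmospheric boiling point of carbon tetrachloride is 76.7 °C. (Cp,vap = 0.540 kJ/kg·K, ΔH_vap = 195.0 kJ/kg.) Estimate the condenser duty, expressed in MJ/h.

Q_c = 15600 MJ/h

vapour 95.5→76.7 °C: -10.152 kJ/kg
condensation at 76.7 °C: -195 kJ/kg
Δh = -10.152 + -195 = -205.15 kJ/kg
Q = ṁ·Δh = 21.19 kg/s × -205.15 kJ/kg = -4347.2 kJ/s
|Q| = 4347.2 kW = 15650 MJ/h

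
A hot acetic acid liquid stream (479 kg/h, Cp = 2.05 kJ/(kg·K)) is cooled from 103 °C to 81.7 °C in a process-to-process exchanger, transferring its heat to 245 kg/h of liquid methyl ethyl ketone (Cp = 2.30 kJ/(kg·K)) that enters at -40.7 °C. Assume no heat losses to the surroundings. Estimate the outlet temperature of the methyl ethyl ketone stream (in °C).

T_c,out = -3.58 °C

Heat released by hot stream: Q = 479 × 2.05 × (103 − 81.7) = 20916 kJ/h
Energy balance on cold side (adiabatic exchanger): Q = ṁ_c·Cp_c·(T_c,out − T_c,in)
T_c,out = -40.7 + 20916/(245 × 2.30) = -3.5828 °C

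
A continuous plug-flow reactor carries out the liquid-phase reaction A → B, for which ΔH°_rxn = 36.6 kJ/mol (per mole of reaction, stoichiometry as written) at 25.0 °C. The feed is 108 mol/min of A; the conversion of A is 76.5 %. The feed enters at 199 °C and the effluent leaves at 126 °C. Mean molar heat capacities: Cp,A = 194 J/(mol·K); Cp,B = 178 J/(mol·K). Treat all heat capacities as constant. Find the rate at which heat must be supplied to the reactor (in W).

Extent of reaction ξ = 0.765 × 108 = 82.62 mol/min
Reaction term: ξ·ΔH°_rxn = 82.62 × 36.6 = 3023.9 kJ/min
Sensible, feed 199→25 °C: -3645.6 kJ/min
Outlet flows (mol/min): A 25.38, B 82.62
Sensible, products 25→126 °C: 1982.6 kJ/min
Q = ΔH = 1360.9 kJ/min = 22.681 kW
Heat supplied = 22681 W

Q_in = 22700 W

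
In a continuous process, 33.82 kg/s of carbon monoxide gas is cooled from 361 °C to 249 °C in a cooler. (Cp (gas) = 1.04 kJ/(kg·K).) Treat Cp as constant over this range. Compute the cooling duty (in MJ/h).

Q_c = 14200 MJ/h

Q = ṁ·Cp·ΔT = 33.82 × 1.04 × (249 − 361) = -3939.4 kJ/s
Cooling duty = 14182 MJ/h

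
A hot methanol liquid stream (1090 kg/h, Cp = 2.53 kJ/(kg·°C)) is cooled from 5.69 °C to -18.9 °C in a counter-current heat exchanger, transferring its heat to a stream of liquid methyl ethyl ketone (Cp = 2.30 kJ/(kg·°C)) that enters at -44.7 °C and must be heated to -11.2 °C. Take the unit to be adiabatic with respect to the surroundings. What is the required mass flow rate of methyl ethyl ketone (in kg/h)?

Heat released by hot stream: Q = 1090 × 2.53 × (5.69 − -18.9) = 67812 kJ/h
Energy balance on cold side (adiabatic exchanger): Q = ṁ_c·Cp_c·(T_c,out − T_c,in)
ṁ_c = 67812 / [2.30 × (-11.2 − -44.7)] = 880.1 kg/h

ṁ_c = 880 kg/h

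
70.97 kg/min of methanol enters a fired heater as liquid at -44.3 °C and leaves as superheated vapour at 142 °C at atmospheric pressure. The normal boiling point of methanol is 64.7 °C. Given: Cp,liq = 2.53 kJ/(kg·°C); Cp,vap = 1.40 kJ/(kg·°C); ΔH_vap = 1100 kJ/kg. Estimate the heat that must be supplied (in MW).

Q = 1.76 MW

liquid -44.3→64.7 °C: 275.77 kJ/kg
vaporisation at 64.7 °C: 1100 kJ/kg
vapour 64.7→142 °C: 108.22 kJ/kg
Δh = 275.77 + 1100 + 108.22 = 1484 kJ/kg
Q = ṁ·Δh = 70.97 kg/min × 1484 kJ/kg = 105320 kJ/min
|Q| = 1755.3 kW = 1.7553 MW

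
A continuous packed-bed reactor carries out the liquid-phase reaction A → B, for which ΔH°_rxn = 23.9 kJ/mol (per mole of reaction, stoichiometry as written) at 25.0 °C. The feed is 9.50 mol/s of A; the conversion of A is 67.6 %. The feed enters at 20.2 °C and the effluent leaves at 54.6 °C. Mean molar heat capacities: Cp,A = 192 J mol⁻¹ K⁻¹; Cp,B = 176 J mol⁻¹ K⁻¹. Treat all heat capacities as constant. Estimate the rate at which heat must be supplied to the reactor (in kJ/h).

Q_in = 767000 kJ/h

Extent of reaction ξ = 0.676 × 9.50 = 6.422 mol/s
Reaction term: ξ·ΔH°_rxn = 6.422 × 23.9 = 153.49 kJ/s
Sensible, feed 20.2→25 °C: 8.7552 kJ/s
Outlet flows (mol/s): A 3.078, B 6.422
Sensible, products 25→54.6 °C: 50.949 kJ/s
Q = ΔH = 213.19 kJ/s = 213.19 kW
Heat supplied = 767480 kJ/h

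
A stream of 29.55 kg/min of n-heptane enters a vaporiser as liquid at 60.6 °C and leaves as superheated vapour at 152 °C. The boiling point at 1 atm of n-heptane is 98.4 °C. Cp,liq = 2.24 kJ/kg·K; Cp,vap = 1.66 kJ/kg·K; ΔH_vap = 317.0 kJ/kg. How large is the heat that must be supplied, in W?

liquid 60.6→98.4 °C: 84.672 kJ/kg
vaporisation at 98.4 °C: 317 kJ/kg
vapour 98.4→152 °C: 88.976 kJ/kg
Δh = 84.672 + 317 + 88.976 = 490.65 kJ/kg
Q = ṁ·Δh = 29.55 kg/min × 490.65 kJ/kg = 14499 kJ/min
|Q| = 241.64 kW = 241640 W

Q = 242000 W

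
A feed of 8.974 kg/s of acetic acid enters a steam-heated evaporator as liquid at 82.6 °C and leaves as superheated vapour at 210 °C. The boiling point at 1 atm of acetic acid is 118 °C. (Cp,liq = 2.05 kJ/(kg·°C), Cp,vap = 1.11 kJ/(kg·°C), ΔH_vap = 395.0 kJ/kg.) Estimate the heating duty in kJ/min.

liquid 82.6→118 °C: 72.57 kJ/kg
vaporisation at 118 °C: 395 kJ/kg
vapour 118→210 °C: 102.12 kJ/kg
Δh = 72.57 + 395 + 102.12 = 569.69 kJ/kg
Q = ṁ·Δh = 8.974 kg/s × 569.69 kJ/kg = 5112.4 kJ/s
|Q| = 5112.4 kW = 306740 kJ/min

Q = 307000 kJ/min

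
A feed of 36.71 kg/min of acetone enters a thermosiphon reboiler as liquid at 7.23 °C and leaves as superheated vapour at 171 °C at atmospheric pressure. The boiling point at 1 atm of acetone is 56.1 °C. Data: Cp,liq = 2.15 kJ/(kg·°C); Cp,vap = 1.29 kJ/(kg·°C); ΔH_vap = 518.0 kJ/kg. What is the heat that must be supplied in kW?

liquid 7.23→56.1 °C: 105.07 kJ/kg
vaporisation at 56.1 °C: 518 kJ/kg
vapour 56.1→171 °C: 148.22 kJ/kg
Δh = 105.07 + 518 + 148.22 = 771.29 kJ/kg
Q = ṁ·Δh = 36.71 kg/min × 771.29 kJ/kg = 28314 kJ/min
|Q| = 471.9 kW

Q = 472 kW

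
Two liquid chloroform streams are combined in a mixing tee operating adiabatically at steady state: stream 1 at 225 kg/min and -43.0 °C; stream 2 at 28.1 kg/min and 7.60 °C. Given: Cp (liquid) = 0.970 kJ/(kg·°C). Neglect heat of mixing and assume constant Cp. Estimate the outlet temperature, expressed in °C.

Adiabatic, steady state ⇒ Σ ṁᵢCp,ᵢ(T_out − Tᵢ) = 0
T_out = Σ ṁᵢCp,ᵢTᵢ / Σ ṁᵢCp,ᵢ
      = -9177.6 / 245.51 = -37.382 °C

T_out = -37.4 °C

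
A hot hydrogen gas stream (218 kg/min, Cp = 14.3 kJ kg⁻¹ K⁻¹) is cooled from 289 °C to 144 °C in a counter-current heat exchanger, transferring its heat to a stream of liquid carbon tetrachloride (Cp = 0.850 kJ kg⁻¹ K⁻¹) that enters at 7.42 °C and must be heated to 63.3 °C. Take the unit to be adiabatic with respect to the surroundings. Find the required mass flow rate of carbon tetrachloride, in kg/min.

ṁ_c = 9520 kg/min

Heat released by hot stream: Q = 218 × 14.3 × (289 − 144) = 452020 kJ/min
Energy balance on cold side (adiabatic exchanger): Q = ṁ_c·Cp_c·(T_c,out − T_c,in)
ṁ_c = 452020 / [0.850 × (63.3 − 7.42)] = 9516.7 kg/min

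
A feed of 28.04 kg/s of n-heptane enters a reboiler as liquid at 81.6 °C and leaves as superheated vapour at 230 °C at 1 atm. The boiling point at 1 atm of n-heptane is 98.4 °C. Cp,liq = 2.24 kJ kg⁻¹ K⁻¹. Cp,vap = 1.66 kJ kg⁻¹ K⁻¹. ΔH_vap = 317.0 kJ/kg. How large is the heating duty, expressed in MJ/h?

liquid 81.6→98.4 °C: 37.632 kJ/kg
vaporisation at 98.4 °C: 317 kJ/kg
vapour 98.4→230 °C: 218.46 kJ/kg
Δh = 37.632 + 317 + 218.46 = 573.09 kJ/kg
Q = ṁ·Δh = 28.04 kg/s × 573.09 kJ/kg = 16069 kJ/s
|Q| = 16069 kW = 57850 MJ/h

Q = 57800 MJ/h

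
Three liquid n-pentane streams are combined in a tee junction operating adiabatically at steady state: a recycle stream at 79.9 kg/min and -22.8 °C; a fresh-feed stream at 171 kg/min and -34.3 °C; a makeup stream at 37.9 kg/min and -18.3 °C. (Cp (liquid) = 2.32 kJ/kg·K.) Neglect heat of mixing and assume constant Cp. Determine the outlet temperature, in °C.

Energy balance with Q = 0: Σ ṁᵢCp,ᵢ(T_out − Tᵢ) = 0
Σ ṁᵢCp,ᵢTᵢ = 79.9×2.32×-22.8 + 171×2.32×-34.3 + 37.9×2.32×-18.3 = -19443
Σ ṁᵢCp,ᵢ = 79.9×2.32 + 171×2.32 + 37.9×2.32 = 670.02
T_out = -19443 / 670.02 = -29.019 °C

T_out = -29.0 °C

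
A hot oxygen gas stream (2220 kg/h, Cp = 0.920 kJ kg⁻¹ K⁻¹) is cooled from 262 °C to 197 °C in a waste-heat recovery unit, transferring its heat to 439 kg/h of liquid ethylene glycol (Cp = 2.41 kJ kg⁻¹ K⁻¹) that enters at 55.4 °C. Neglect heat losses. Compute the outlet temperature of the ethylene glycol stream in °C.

Heat released by hot stream: Q = 2220 × 0.920 × (262 − 197) = 132760 kJ/h
Energy balance on cold side (adiabatic exchanger): Q = ṁ_c·Cp_c·(T_c,out − T_c,in)
T_c,out = 55.4 + 132760/(439 × 2.41) = 180.88 °C

T_c,out = 181 °C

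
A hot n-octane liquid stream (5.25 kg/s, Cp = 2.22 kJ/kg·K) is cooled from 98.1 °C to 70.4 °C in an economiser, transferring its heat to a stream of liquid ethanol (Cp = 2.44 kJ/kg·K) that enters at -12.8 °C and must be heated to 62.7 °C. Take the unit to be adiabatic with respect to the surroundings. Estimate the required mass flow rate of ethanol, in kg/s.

ṁ_c = 1.75 kg/s

Heat released by hot stream: Q = 5.25 × 2.22 × (98.1 − 70.4) = 322.84 kJ/s
Energy balance on cold side (adiabatic exchanger): Q = ṁ_c·Cp_c·(T_c,out − T_c,in)
ṁ_c = 322.84 / [2.44 × (62.7 − -12.8)] = 1.7525 kg/s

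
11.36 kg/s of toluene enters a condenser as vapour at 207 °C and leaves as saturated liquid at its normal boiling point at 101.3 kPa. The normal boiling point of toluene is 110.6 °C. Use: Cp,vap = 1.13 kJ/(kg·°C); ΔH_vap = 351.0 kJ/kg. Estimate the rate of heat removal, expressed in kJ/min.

Q_c = 313000 kJ/min

vapour 207→110.6 °C: -108.93 kJ/kg
condensation at 110.6 °C: -351 kJ/kg
Δh = -108.93 + -351 = -459.93 kJ/kg
Q = ṁ·Δh = 11.36 kg/s × -459.93 kJ/kg = -5224.8 kJ/s
|Q| = 5224.8 kW = 313490 kJ/min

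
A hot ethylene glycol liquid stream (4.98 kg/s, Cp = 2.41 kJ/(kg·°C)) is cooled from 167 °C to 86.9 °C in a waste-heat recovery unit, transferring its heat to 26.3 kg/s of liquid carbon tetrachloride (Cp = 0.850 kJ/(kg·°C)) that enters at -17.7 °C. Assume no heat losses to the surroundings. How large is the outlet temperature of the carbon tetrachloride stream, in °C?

Heat released by hot stream: Q = 4.98 × 2.41 × (167 − 86.9) = 961.34 kJ/s
Energy balance on cold side (adiabatic exchanger): Q = ṁ_c·Cp_c·(T_c,out − T_c,in)
T_c,out = -17.7 + 961.34/(26.3 × 0.850) = 25.304 °C

T_c,out = 25.3 °C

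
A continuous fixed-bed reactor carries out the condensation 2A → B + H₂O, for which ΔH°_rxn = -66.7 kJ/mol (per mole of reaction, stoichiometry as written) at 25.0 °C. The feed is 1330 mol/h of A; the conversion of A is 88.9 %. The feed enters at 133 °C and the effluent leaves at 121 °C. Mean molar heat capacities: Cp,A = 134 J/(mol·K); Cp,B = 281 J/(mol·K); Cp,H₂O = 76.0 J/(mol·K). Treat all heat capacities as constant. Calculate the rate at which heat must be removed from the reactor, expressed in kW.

Q_out = 10.1 kW

Extent of reaction ξ = 0.889 × 1330 / 2 = 591.19 mol/h
Reaction term: ξ·ΔH°_rxn = 591.19 × -66.7 = -39432 kJ/h
Sensible, feed 133→25 °C: -19248 kJ/h
Outlet flows (mol/h): A 147.63, B 591.19, H₂O 591.19
Sensible, products 25→121 °C: 22160 kJ/h
Q = ΔH = -36520 kJ/h = -10.144 kW
Heat removed = 10.144 kW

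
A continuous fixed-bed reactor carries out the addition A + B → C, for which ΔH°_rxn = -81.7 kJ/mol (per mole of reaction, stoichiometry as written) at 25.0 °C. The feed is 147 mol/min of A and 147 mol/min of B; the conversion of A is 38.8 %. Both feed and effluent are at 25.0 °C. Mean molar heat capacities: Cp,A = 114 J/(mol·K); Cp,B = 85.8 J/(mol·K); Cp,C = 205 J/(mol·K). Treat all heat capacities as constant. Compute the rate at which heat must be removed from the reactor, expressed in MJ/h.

Extent of reaction ξ = 0.388 × 147 = 57.036 mol/min
Reaction term: ξ·ΔH°_rxn = 57.036 × -81.7 = -4659.8 kJ/min
Q = ΔH = -4659.8 kJ/min = -77.664 kW
Heat removed = 279.59 MJ/h

Q_out = 280 MJ/h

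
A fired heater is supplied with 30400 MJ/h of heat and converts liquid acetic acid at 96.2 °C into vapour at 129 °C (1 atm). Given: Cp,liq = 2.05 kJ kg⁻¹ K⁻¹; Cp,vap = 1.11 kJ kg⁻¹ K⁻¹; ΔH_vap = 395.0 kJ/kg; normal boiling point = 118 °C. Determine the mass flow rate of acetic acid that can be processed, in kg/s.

ṁ = 18.7 kg/s

Δh = 2.05×(118−96.2) + 395.0 + 1.11×(129−118) = 451.9 kJ/kg
Q = 30400 MJ/h = 8444.4 kJ/s = 8444.4 kJ/s
ṁ = Q/Δh = 8444.4 / 451.9 = 18.687 kg/s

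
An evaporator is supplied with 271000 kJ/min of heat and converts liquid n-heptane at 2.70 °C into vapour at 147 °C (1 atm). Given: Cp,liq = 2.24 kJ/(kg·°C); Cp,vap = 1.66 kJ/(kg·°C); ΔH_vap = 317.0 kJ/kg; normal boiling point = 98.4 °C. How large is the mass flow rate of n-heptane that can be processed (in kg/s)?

ṁ = 7.38 kg/s

Δh = 2.24×(98.4−2.70) + 317.0 + 1.66×(147−98.4) = 612.04 kJ/kg
Q = 271000 kJ/min = 4516.7 kJ/s = 4516.7 kJ/s
ṁ = Q/Δh = 4516.7 / 612.04 = 7.3796 kg/s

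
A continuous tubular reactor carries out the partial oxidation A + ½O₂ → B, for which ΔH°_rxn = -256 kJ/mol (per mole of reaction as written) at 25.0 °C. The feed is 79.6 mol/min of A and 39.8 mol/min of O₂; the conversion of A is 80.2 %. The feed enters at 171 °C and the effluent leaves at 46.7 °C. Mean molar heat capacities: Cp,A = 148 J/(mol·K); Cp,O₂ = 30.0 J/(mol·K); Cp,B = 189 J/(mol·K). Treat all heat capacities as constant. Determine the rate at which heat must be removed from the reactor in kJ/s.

Extent of reaction ξ = 0.802 × 79.6 = 63.839 mol/min
Reaction term: ξ·ΔH°_rxn = 63.839 × -256 = -16343 kJ/min
Sensible, feed 171→25 °C: -1894.3 kJ/min
Outlet flows (mol/min): A 15.761, O₂ 7.8804, B 63.839
Sensible, products 25→46.7 °C: 317.57 kJ/min
Q = ΔH = -17920 kJ/min = -298.66 kW
Heat removed = 298.66 kJ/s

Q_out = 299 kJ/s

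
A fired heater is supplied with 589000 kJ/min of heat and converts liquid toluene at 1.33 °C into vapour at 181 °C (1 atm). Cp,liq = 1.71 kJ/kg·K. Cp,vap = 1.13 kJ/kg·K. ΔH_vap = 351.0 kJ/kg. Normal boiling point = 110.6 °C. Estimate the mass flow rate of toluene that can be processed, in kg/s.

Δh = 1.71×(110.6−1.33) + 351.0 + 1.13×(181−110.6) = 617.4 kJ/kg
Q = 589000 kJ/min = 9816.7 kJ/s = 9816.7 kJ/s
ṁ = Q/Δh = 9816.7 / 617.4 = 15.9 kg/s

ṁ = 15.9 kg/s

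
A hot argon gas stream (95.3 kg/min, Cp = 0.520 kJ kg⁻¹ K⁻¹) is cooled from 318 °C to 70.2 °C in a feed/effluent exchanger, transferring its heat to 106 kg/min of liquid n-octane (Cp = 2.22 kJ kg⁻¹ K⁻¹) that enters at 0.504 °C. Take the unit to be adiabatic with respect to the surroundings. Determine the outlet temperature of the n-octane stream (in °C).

T_c,out = 52.7 °C

Heat released by hot stream: Q = 95.3 × 0.520 × (318 − 70.2) = 12280 kJ/min
Energy balance on cold side (adiabatic exchanger): Q = ṁ_c·Cp_c·(T_c,out − T_c,in)
T_c,out = 0.504 + 12280/(106 × 2.22) = 52.688 °C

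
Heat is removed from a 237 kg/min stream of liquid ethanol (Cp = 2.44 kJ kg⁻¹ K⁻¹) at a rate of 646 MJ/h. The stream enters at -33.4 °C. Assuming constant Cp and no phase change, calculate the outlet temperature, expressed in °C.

Q = 646 MJ/h = 10767 kJ/min
ΔT = Q/(ṁ·Cp) = 10767/(237×2.44) = 18.618 K
T_out = -33.4 − 18.618 = -52.018 °C

T_out = -52.0 °C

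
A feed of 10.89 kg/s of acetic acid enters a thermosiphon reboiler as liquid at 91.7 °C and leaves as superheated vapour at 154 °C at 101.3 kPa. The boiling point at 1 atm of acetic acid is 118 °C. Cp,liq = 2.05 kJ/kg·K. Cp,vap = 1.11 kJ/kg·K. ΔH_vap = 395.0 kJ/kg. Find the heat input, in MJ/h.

liquid 91.7→118 °C: 53.915 kJ/kg
vaporisation at 118 °C: 395 kJ/kg
vapour 118→154 °C: 39.96 kJ/kg
Δh = 53.915 + 395 + 39.96 = 488.88 kJ/kg
Q = ṁ·Δh = 10.89 kg/s × 488.88 kJ/kg = 5323.8 kJ/s
|Q| = 5323.8 kW = 19166 MJ/h

Q = 19200 MJ/h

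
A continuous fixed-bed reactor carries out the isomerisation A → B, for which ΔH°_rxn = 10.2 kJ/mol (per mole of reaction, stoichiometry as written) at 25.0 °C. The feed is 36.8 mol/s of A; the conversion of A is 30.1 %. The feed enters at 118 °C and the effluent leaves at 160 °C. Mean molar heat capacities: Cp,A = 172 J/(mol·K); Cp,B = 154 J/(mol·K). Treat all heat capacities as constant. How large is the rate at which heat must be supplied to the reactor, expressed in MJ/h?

Extent of reaction ξ = 0.301 × 36.8 = 11.077 mol/s
Reaction term: ξ·ΔH°_rxn = 11.077 × 10.2 = 112.98 kJ/s
Sensible, feed 118→25 °C: -588.65 kJ/s
Outlet flows (mol/s): A 25.723, B 11.077
Sensible, products 25→160 °C: 827.58 kJ/s
Q = ΔH = 351.91 kJ/s = 351.91 kW
Heat supplied = 1266.9 MJ/h

Q_in = 1270 MJ/h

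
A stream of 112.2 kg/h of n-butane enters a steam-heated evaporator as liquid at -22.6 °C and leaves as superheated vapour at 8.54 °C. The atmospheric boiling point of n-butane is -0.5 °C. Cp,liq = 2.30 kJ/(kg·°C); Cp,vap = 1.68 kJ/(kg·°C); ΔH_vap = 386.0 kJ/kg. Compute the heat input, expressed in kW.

Q = 14.1 kW

liquid -22.6→-0.5 °C: 50.83 kJ/kg
vaporisation at -0.5 °C: 386 kJ/kg
vapour -0.5→8.54 °C: 15.187 kJ/kg
Δh = 50.83 + 386 + 15.187 = 452.02 kJ/kg
Q = ṁ·Δh = 112.2 kg/h × 452.02 kJ/kg = 50716 kJ/h
|Q| = 14.088 kW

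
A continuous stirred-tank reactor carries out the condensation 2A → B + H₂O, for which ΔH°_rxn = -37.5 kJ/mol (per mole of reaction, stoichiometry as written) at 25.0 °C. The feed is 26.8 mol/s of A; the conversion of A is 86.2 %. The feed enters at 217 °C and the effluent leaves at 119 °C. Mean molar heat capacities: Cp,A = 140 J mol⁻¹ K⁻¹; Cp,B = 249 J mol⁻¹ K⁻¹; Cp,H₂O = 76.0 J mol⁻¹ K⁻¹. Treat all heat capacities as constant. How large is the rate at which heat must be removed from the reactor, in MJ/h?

Q_out = 2710 MJ/h

Extent of reaction ξ = 0.862 × 26.8 / 2 = 11.551 mol/s
Reaction term: ξ·ΔH°_rxn = 11.551 × -37.5 = -433.16 kJ/s
Sensible, feed 217→25 °C: -720.38 kJ/s
Outlet flows (mol/s): A 3.6984, B 11.551, H₂O 11.551
Sensible, products 25→119 °C: 401.55 kJ/s
Q = ΔH = -751.99 kJ/s = -751.99 kW
Heat removed = 2707.2 MJ/h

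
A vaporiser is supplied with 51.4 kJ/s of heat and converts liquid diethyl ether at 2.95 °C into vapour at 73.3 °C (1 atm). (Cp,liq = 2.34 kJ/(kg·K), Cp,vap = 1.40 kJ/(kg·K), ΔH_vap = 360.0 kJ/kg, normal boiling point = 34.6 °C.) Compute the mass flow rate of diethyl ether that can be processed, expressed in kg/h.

ṁ = 379 kg/h

Δh = 2.34×(34.6−2.95) + 360.0 + 1.40×(73.3−34.6) = 488.24 kJ/kg
Q = 51.4 kJ/s = 51.4 kJ/s = 185040 kJ/h
ṁ = Q/Δh = 185040 / 488.24 = 378.99 kg/h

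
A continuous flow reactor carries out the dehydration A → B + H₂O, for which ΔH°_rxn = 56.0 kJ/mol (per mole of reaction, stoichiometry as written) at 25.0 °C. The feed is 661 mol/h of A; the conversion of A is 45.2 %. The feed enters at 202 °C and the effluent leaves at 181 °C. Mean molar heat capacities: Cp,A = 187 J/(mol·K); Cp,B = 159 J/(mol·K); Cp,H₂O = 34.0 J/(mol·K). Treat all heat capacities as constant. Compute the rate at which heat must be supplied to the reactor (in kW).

Q_in = 4.00 kW

Extent of reaction ξ = 0.452 × 661 = 298.77 mol/h
Reaction term: ξ·ΔH°_rxn = 298.77 × 56.0 = 16731 kJ/h
Sensible, feed 202→25 °C: -21878 kJ/h
Outlet flows (mol/h): A 362.23, B 298.77, H₂O 298.77
Sensible, products 25→181 °C: 19562 kJ/h
Q = ΔH = 14415 kJ/h = 4.0042 kW
Heat supplied = 4.0042 kW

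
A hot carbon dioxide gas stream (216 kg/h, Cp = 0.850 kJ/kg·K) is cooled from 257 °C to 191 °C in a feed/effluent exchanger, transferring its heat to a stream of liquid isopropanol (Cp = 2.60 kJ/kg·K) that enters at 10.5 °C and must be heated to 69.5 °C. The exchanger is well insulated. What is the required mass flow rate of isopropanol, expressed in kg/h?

Heat released by hot stream: Q = 216 × 0.850 × (257 − 191) = 12118 kJ/h
Energy balance on cold side (adiabatic exchanger): Q = ṁ_c·Cp_c·(T_c,out − T_c,in)
ṁ_c = 12118 / [2.60 × (69.5 − 10.5)] = 78.993 kg/h

ṁ_c = 79.0 kg/h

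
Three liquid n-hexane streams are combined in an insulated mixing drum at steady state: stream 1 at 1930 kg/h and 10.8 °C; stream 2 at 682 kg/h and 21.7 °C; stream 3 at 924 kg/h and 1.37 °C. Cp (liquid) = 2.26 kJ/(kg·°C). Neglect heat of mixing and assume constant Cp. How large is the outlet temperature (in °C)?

No heat crosses the boundary, so H_out = H_in.
T_out = Σ ṁᵢCp,ᵢTᵢ / Σ ṁᵢCp,ᵢ
      = 83415 / 7991.4 = 10.438 °C

T_out = 10.4 °C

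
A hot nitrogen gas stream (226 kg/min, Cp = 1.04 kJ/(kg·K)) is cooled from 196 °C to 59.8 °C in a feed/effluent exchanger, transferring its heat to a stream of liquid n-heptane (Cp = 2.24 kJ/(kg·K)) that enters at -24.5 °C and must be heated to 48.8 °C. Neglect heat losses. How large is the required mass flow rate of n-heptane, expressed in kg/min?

Heat released by hot stream: Q = 226 × 1.04 × (196 − 59.8) = 32012 kJ/min
Energy balance on cold side (adiabatic exchanger): Q = ṁ_c·Cp_c·(T_c,out − T_c,in)
ṁ_c = 32012 / [2.24 × (48.8 − -24.5)] = 194.97 kg/min

ṁ_c = 195 kg/min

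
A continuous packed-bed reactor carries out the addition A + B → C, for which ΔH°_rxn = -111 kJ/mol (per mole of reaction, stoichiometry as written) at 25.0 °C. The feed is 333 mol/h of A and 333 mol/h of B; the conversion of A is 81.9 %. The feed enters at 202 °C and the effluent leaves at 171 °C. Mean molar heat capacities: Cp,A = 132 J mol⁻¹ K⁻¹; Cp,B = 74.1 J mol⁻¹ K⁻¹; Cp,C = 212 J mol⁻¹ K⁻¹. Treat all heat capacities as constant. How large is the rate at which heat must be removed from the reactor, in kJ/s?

Extent of reaction ξ = 0.819 × 333 = 272.73 mol/h
Reaction term: ξ·ΔH°_rxn = 272.73 × -111 = -30273 kJ/h
Sensible, feed 202→25 °C: -12148 kJ/h
Outlet flows (mol/h): A 60.273, B 60.273, C 272.73
Sensible, products 25→171 °C: 10255 kJ/h
Q = ΔH = -32165 kJ/h = -8.9348 kW
Heat removed = 8.9348 kJ/s

Q_out = 8.93 kJ/s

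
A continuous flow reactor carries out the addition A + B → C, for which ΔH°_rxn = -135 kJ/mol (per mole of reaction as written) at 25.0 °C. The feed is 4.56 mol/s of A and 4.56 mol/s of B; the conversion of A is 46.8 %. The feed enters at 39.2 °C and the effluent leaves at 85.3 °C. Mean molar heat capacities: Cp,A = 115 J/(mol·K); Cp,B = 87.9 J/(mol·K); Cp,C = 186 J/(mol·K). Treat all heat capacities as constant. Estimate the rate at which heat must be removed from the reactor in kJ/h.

Extent of reaction ξ = 0.468 × 4.56 = 2.1341 mol/s
Reaction term: ξ·ΔH°_rxn = 2.1341 × -135 = -288.1 kJ/s
Sensible, feed 39.2→25 °C: -13.138 kJ/s
Outlet flows (mol/s): A 2.4259, B 2.4259, C 2.1341
Sensible, products 25→85.3 °C: 53.616 kJ/s
Q = ΔH = -247.62 kJ/s = -247.62 kW
Heat removed = 891440 kJ/h

Q_out = 891000 kJ/h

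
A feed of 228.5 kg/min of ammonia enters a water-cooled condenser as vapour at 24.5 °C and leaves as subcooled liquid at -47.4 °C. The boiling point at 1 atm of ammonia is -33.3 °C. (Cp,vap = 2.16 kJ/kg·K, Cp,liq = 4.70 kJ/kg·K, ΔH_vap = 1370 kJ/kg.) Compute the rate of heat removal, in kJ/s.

vapour 24.5→-33.3 °C: -124.85 kJ/kg
condensation at -33.3 °C: -1370 kJ/kg
liquid -33.3→-47.4 °C: -66.27 kJ/kg
Δh = -124.85 + -1370 + -66.27 = -1561.1 kJ/kg
Q = ṁ·Δh = 228.5 kg/min × -1561.1 kJ/kg = -356720 kJ/min
|Q| = 5945.3 kW

Q_c = 5950 kJ/s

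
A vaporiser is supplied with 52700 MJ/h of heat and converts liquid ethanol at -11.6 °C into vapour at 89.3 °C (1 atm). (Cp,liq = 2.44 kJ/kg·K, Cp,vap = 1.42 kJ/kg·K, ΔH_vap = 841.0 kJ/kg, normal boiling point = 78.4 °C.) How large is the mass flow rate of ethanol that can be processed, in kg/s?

ṁ = 13.6 kg/s

Δh = 2.44×(78.4−-11.6) + 841.0 + 1.42×(89.3−78.4) = 1076.1 kJ/kg
Q = 52700 MJ/h = 14639 kJ/s = 14639 kJ/s
ṁ = Q/Δh = 14639 / 1076.1 = 13.604 kg/s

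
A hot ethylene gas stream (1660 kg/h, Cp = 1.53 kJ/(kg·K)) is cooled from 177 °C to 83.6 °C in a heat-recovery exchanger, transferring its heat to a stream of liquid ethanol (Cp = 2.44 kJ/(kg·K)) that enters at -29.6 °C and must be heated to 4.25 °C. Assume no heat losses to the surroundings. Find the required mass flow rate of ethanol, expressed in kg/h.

Heat released by hot stream: Q = 1660 × 1.53 × (177 − 83.6) = 237220 kJ/h
Energy balance on cold side (adiabatic exchanger): Q = ṁ_c·Cp_c·(T_c,out − T_c,in)
ṁ_c = 237220 / [2.44 × (4.25 − -29.6)] = 2872.1 kg/h

ṁ_c = 2870 kg/h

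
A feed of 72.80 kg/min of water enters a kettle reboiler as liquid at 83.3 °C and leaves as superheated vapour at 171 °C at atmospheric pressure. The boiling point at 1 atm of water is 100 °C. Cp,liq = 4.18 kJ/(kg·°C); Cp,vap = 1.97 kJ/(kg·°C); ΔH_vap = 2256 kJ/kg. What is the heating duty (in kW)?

liquid 83.3→100 °C: 69.806 kJ/kg
vaporisation at 100 °C: 2256 kJ/kg
vapour 100→171 °C: 139.87 kJ/kg
Δh = 69.806 + 2256 + 139.87 = 2465.7 kJ/kg
Q = ṁ·Δh = 72.80 kg/min × 2465.7 kJ/kg = 179500 kJ/min
|Q| = 2991.7 kW

Q = 2990 kW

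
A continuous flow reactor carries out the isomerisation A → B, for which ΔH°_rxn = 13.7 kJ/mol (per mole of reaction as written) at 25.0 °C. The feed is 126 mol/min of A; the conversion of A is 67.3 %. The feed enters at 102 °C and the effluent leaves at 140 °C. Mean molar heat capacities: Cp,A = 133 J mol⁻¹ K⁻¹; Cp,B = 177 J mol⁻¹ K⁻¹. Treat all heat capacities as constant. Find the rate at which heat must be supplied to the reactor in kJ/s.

Extent of reaction ξ = 0.673 × 126 = 84.798 mol/min
Reaction term: ξ·ΔH°_rxn = 84.798 × 13.7 = 1161.7 kJ/min
Sensible, feed 102→25 °C: -1290.4 kJ/min
Outlet flows (mol/min): A 41.202, B 84.798
Sensible, products 25→140 °C: 2356.2 kJ/min
Q = ΔH = 2227.6 kJ/min = 37.127 kW
Heat supplied = 37.127 kJ/s

Q_in = 37.1 kJ/s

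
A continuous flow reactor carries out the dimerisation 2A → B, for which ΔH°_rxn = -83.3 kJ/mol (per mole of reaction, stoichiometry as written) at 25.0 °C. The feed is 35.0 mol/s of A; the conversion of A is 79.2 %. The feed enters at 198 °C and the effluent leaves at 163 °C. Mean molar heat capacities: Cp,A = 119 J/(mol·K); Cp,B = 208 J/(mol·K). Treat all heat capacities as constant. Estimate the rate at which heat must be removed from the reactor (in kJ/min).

Extent of reaction ξ = 0.792 × 35.0 / 2 = 13.86 mol/s
Reaction term: ξ·ΔH°_rxn = 13.86 × -83.3 = -1154.5 kJ/s
Sensible, feed 198→25 °C: -720.54 kJ/s
Outlet flows (mol/s): A 7.28, B 13.86
Sensible, products 25→163 °C: 517.39 kJ/s
Q = ΔH = -1357.7 kJ/s = -1357.7 kW
Heat removed = 81462 kJ/min

Q_out = 81500 kJ/min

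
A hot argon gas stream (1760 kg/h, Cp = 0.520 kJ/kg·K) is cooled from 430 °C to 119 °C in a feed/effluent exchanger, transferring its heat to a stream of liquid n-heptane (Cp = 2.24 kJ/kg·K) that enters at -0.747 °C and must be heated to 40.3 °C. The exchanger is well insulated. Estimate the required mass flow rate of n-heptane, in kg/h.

Heat released by hot stream: Q = 1760 × 0.520 × (430 − 119) = 284630 kJ/h
Energy balance on cold side (adiabatic exchanger): Q = ṁ_c·Cp_c·(T_c,out − T_c,in)
ṁ_c = 284630 / [2.24 × (40.3 − -0.747)] = 3095.6 kg/h

ṁ_c = 3100 kg/h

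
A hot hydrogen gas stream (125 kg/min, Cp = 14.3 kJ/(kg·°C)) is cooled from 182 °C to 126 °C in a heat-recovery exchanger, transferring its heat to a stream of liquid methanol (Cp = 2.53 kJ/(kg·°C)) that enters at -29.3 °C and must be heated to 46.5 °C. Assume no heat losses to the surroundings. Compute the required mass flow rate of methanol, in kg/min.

ṁ_c = 522 kg/min

Heat released by hot stream: Q = 125 × 14.3 × (182 − 126) = 100100 kJ/min
Energy balance on cold side (adiabatic exchanger): Q = ṁ_c·Cp_c·(T_c,out − T_c,in)
ṁ_c = 100100 / [2.53 × (46.5 − -29.3)] = 521.97 kg/min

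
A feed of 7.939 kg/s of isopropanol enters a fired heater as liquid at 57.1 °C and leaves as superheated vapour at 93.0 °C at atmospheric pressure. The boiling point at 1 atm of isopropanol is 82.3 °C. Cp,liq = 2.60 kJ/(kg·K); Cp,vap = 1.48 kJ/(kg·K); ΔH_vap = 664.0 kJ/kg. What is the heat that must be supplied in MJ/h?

Q = 21300 MJ/h

liquid 57.1→82.3 °C: 65.52 kJ/kg
vaporisation at 82.3 °C: 664 kJ/kg
vapour 82.3→93.0 °C: 15.836 kJ/kg
Δh = 65.52 + 664 + 15.836 = 745.36 kJ/kg
Q = ṁ·Δh = 7.939 kg/s × 745.36 kJ/kg = 5917.4 kJ/s
|Q| = 5917.4 kW = 21303 MJ/h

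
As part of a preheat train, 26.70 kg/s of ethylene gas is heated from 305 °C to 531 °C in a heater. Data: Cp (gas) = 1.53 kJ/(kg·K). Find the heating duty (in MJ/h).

Q = ṁ·Cp·ΔT = 26.70 × 1.53 × (531 − 305) = 9232.3 kJ/s
Heating duty = 33236 MJ/h

Q = 33200 MJ/h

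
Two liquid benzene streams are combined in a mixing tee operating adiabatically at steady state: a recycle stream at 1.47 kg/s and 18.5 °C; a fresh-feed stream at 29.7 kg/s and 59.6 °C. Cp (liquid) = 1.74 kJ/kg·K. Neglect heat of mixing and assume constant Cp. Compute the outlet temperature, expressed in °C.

T_out = 57.7 °C

No heat crosses the boundary, so H_out = H_in.
T_out = Σ ṁᵢCp,ᵢTᵢ / Σ ṁᵢCp,ᵢ
      = 3127.3 / 54.236 = 57.662 °C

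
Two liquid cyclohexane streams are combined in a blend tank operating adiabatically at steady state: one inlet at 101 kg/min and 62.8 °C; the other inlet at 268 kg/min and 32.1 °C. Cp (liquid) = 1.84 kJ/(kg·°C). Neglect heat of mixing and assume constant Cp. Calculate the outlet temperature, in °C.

Energy balance with Q = 0: Σ ṁᵢCp,ᵢ(T_out − Tᵢ) = 0
T_out = Σ ṁᵢCp,ᵢTᵢ / Σ ṁᵢCp,ᵢ
      = 27500 / 678.96 = 40.503 °C

T_out = 40.5 °C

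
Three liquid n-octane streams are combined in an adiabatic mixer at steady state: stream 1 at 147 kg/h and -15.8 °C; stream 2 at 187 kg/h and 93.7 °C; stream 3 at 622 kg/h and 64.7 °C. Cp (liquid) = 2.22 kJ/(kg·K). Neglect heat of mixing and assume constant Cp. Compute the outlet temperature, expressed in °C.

Energy balance with Q = 0: Σ ṁᵢCp,ᵢ(T_out − Tᵢ) = 0
Σ ṁᵢCp,ᵢTᵢ = 147×2.22×-15.8 + 187×2.22×93.7 + 622×2.22×64.7 = 123080
Σ ṁᵢCp,ᵢ = 147×2.22 + 187×2.22 + 622×2.22 = 2122.3
T_out = 123080 / 2122.3 = 57.994 °C

T_out = 58.0 °C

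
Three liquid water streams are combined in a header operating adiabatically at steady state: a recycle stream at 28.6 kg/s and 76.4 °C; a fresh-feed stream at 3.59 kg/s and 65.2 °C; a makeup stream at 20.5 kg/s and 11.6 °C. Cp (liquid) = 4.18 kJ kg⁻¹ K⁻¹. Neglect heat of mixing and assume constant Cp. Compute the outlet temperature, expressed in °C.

T_out = 50.4 °C

Energy balance with Q = 0: Σ ṁᵢCp,ᵢ(T_out − Tᵢ) = 0
T_out = Σ ṁᵢCp,ᵢTᵢ / Σ ṁᵢCp,ᵢ
      = 11106 / 220.24 = 50.425 °C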